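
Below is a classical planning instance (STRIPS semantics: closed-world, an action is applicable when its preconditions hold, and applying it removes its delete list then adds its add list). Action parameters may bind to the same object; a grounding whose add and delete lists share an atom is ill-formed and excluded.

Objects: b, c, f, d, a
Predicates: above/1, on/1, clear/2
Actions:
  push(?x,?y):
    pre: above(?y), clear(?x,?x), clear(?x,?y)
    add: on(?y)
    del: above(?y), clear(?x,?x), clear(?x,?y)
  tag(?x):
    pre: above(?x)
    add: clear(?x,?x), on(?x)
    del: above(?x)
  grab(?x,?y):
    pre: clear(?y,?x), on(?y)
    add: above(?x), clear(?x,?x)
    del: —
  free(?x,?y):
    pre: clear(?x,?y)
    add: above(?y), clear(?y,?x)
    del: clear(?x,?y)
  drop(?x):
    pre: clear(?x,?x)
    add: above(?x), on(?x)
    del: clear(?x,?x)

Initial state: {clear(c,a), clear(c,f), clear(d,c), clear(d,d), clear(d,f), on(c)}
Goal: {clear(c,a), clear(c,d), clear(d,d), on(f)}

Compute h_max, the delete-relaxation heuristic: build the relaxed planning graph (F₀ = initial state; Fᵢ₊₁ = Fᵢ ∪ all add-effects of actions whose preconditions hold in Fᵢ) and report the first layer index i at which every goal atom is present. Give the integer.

F0 = init (6 atoms)
F1 = F0 ∪ {above(a), above(c), above(d), above(f), clear(a,a), clear(a,c), clear(c,d), clear(f,c), clear(f,d), clear(f,f), on(d)}  (17 atoms)
F2 = F1 ∪ {clear(c,c), on(a), on(f)}  (20 atoms)
goal ⊆ F2  ⇒  h_max = 2

2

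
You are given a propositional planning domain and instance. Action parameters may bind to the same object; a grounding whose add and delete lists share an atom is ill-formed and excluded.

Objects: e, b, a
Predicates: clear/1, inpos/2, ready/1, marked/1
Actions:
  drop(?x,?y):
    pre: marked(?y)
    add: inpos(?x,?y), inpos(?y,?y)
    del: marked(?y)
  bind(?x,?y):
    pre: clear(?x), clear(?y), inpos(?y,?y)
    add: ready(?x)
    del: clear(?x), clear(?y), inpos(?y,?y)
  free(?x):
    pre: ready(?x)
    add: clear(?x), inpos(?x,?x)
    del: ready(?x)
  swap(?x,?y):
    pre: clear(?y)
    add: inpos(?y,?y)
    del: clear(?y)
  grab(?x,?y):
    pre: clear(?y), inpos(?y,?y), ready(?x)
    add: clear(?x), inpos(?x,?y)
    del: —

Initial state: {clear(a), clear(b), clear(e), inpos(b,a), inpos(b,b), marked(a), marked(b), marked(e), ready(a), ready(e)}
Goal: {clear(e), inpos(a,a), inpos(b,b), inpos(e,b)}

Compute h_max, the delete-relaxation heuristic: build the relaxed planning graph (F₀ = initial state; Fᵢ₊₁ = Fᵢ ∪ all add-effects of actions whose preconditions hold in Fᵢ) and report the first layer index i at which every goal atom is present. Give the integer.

1

F0 = init (10 atoms)
F1 = F0 ∪ {inpos(a,a), inpos(a,b), inpos(a,e), inpos(b,e), inpos(e,a), inpos(e,b), inpos(e,e), ready(b)}  (18 atoms)
goal ⊆ F1  ⇒  h_max = 1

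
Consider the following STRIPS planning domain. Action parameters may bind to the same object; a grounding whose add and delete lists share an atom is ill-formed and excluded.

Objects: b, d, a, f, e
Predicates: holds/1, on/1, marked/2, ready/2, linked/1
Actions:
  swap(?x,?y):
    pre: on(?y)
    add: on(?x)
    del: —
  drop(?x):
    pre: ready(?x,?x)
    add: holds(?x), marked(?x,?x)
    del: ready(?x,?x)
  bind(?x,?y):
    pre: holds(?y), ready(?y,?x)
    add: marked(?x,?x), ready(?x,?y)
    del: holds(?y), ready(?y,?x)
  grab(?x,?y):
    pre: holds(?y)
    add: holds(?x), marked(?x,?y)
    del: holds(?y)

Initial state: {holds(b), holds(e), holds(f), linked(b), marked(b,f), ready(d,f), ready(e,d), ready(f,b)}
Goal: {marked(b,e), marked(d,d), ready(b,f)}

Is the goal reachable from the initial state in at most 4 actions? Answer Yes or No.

Yes

1. bind(b,f)  →  {holds(b), holds(e), linked(b), marked(b,b), marked(b,f), ready(b,f), ready(d,f), ready(e,d)}
2. bind(d,e)  →  {holds(b), linked(b), marked(b,b), marked(b,f), marked(d,d), ready(b,f), ready(d,e), ready(d,f)}
3. grab(e,b)  →  {holds(e), linked(b), marked(b,b), marked(b,f), marked(d,d), marked(e,b), ready(b,f), ready(d,e), ready(d,f)}
4. grab(b,e)  →  {holds(b), linked(b), marked(b,b), marked(b,e), marked(b,f), marked(d,d), marked(e,b), ready(b,f), ready(d,e), ready(d,f)}
optimal plan length = 4; 4 ≤ 4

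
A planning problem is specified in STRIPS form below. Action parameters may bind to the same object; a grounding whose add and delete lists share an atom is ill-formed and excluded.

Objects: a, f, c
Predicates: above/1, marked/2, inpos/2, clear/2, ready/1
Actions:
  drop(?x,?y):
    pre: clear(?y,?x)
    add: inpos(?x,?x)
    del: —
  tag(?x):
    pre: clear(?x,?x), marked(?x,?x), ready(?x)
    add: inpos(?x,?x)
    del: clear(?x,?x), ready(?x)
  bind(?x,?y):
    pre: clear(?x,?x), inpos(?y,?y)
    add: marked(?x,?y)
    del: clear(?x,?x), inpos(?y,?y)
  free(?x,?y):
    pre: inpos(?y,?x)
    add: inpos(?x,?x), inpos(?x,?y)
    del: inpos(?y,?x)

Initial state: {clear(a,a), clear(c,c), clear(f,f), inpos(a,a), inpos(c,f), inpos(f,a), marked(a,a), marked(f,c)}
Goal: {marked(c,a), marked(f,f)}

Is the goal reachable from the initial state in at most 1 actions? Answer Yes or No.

No

1. drop(f,f)  →  {clear(a,a), clear(c,c), clear(f,f), inpos(a,a), inpos(c,f), inpos(f,a), inpos(f,f), marked(a,a), marked(f,c)}
2. bind(f,f)  →  {clear(a,a), clear(c,c), inpos(a,a), inpos(c,f), inpos(f,a), marked(a,a), marked(f,c), marked(f,f)}
3. bind(c,a)  →  {clear(a,a), inpos(c,f), inpos(f,a), marked(a,a), marked(c,a), marked(f,c), marked(f,f)}
optimal plan length = 3; 3 > 1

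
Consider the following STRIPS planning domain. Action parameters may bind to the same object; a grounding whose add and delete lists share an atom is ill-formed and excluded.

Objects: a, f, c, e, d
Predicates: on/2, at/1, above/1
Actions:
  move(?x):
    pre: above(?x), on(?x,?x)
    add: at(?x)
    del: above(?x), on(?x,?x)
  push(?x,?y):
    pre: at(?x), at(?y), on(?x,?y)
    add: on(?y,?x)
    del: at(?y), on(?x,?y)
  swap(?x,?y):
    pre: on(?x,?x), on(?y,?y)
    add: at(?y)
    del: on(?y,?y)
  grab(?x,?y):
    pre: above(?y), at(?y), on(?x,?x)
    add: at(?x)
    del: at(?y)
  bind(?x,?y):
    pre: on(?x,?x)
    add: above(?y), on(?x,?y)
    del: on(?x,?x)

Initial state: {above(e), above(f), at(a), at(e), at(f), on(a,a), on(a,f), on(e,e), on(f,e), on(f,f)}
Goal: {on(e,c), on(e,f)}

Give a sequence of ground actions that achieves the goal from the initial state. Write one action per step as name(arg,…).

push(f,e); bind(e,c)

1. push(f,e)  →  {above(e), above(f), at(a), at(f), on(a,a), on(a,f), on(e,e), on(e,f), on(f,f)}
2. bind(e,c)  →  {above(c), above(e), above(f), at(a), at(f), on(a,a), on(a,f), on(e,c), on(e,f), on(f,f)}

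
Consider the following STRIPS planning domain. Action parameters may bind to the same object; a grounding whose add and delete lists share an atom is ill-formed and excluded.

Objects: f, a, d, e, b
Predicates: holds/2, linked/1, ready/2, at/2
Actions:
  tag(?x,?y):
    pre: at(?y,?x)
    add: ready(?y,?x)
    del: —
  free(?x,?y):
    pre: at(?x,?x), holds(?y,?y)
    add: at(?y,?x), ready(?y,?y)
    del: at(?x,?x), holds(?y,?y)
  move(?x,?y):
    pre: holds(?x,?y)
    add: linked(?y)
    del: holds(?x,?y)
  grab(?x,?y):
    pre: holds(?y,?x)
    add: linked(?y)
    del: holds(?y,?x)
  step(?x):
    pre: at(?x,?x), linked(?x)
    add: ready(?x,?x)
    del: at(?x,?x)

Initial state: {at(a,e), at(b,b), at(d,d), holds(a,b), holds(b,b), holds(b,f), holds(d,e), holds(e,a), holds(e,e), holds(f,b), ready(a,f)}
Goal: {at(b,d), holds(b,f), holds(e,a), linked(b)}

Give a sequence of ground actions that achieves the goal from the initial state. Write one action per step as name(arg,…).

free(d,b); move(f,b)

1. free(d,b)  →  {at(a,e), at(b,b), at(b,d), holds(a,b), holds(b,f), holds(d,e), holds(e,a), holds(e,e), holds(f,b), ready(a,f), ready(b,b)}
2. move(f,b)  →  {at(a,e), at(b,b), at(b,d), holds(a,b), holds(b,f), holds(d,e), holds(e,a), holds(e,e), linked(b), ready(a,f), ready(b,b)}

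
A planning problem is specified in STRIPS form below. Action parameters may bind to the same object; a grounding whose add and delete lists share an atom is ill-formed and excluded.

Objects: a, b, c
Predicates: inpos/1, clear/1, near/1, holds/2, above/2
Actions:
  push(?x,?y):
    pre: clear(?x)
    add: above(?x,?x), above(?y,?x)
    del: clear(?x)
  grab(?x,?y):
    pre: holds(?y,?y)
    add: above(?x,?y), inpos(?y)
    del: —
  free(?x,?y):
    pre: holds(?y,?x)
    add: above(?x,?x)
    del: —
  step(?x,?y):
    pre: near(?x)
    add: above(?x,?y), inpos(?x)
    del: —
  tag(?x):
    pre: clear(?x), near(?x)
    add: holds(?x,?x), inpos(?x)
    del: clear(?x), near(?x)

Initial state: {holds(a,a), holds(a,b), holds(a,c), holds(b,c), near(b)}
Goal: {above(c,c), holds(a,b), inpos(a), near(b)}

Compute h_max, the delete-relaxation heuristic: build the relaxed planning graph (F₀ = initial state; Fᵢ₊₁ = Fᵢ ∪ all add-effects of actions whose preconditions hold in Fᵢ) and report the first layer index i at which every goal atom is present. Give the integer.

1

F0 = init (5 atoms)
F1 = F0 ∪ {above(a,a), above(b,a), above(b,b), above(b,c), above(c,a), above(c,c), inpos(a), inpos(b)}  (13 atoms)
goal ⊆ F1  ⇒  h_max = 1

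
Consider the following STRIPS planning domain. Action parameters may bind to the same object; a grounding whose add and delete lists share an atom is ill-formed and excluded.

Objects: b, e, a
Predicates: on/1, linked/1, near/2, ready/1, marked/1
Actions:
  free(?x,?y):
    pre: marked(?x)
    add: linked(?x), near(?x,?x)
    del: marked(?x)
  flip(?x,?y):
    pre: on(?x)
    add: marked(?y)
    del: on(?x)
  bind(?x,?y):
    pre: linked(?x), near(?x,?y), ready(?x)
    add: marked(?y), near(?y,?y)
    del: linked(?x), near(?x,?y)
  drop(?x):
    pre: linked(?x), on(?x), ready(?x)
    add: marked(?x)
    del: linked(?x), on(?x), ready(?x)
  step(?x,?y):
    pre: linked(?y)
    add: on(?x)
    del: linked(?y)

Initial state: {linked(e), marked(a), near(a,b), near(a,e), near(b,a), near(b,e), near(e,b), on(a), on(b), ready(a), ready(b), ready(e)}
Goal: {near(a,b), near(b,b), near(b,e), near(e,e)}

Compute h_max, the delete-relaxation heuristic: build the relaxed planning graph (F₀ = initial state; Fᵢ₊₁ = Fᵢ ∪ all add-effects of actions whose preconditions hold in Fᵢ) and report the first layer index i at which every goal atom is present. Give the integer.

F0 = init (12 atoms)
F1 = F0 ∪ {linked(a), marked(b), marked(e), near(a,a), near(b,b), on(e)}  (18 atoms)
F2 = F1 ∪ {linked(b), near(e,e)}  (20 atoms)
goal ⊆ F2  ⇒  h_max = 2

2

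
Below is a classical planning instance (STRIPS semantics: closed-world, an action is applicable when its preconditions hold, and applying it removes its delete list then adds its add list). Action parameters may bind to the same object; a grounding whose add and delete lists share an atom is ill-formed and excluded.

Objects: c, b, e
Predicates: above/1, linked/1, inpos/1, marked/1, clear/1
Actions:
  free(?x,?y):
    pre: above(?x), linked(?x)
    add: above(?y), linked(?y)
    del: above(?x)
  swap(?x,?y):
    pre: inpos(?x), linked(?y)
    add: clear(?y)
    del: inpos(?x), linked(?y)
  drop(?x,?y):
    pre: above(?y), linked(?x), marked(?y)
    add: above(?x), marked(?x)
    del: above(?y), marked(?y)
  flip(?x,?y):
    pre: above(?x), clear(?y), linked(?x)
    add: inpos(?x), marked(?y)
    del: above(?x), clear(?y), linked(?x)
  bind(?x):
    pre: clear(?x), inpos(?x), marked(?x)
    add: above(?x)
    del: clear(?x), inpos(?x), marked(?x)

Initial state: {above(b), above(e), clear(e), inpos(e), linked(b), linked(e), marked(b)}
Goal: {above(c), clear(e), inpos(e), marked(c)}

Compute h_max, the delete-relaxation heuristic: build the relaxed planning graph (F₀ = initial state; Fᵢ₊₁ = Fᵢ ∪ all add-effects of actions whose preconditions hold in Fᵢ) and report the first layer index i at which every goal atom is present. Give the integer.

F0 = init (7 atoms)
F1 = F0 ∪ {above(c), clear(b), inpos(b), linked(c), marked(e)}  (12 atoms)
F2 = F1 ∪ {clear(c), inpos(c), marked(c)}  (15 atoms)
goal ⊆ F2  ⇒  h_max = 2

2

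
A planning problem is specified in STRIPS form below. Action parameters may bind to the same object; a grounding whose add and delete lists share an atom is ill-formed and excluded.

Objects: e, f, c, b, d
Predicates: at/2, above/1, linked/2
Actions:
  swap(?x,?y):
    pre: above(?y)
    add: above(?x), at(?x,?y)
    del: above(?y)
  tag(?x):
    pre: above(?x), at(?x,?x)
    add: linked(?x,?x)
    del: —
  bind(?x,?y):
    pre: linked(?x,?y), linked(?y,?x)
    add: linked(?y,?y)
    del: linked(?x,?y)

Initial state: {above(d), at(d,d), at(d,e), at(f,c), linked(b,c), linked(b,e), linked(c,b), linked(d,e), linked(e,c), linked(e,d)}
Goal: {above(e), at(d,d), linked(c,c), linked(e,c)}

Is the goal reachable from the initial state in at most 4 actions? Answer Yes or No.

Yes

1. swap(e,d)  →  {above(e), at(d,d), at(d,e), at(e,d), at(f,c), linked(b,c), linked(b,e), linked(c,b), linked(d,e), linked(e,c), linked(e,d)}
2. bind(b,c)  →  {above(e), at(d,d), at(d,e), at(e,d), at(f,c), linked(b,e), linked(c,b), linked(c,c), linked(d,e), linked(e,c), linked(e,d)}
optimal plan length = 2; 2 ≤ 4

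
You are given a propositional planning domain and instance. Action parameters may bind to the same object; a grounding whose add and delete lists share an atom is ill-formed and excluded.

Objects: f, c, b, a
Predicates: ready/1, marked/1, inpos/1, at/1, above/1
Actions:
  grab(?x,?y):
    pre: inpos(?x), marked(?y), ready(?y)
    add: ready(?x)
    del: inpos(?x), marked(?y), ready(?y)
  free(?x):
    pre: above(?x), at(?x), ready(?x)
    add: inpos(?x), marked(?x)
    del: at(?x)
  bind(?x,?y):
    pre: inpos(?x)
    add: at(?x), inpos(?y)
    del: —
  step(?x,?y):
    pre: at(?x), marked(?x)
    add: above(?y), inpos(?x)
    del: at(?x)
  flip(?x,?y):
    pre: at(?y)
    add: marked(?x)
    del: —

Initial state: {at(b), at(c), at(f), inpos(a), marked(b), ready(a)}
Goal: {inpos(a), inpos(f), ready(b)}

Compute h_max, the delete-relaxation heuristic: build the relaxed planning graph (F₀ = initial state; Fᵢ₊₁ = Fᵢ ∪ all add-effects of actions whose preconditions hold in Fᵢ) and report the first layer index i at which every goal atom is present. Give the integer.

F0 = init (6 atoms)
F1 = F0 ∪ {above(a), above(b), above(c), above(f), at(a), inpos(b), inpos(c), inpos(f), marked(a), marked(c), marked(f)}  (17 atoms)
F2 = F1 ∪ {ready(b), ready(c), ready(f)}  (20 atoms)
goal ⊆ F2  ⇒  h_max = 2

2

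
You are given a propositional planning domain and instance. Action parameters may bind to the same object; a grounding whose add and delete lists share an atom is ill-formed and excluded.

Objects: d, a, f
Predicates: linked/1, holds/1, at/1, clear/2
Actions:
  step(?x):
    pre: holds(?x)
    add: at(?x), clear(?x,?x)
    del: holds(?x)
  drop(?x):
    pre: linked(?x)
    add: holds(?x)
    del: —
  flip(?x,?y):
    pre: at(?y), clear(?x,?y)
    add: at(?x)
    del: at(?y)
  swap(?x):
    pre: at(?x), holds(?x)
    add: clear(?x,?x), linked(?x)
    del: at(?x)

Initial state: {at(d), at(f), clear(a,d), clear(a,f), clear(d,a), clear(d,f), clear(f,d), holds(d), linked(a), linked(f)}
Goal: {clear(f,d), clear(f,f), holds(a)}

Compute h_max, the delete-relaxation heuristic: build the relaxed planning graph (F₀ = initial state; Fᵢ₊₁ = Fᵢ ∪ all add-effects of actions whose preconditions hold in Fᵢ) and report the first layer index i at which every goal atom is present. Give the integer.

F0 = init (10 atoms)
F1 = F0 ∪ {at(a), clear(d,d), holds(a), holds(f), linked(d)}  (15 atoms)
F2 = F1 ∪ {clear(a,a), clear(f,f)}  (17 atoms)
goal ⊆ F2  ⇒  h_max = 2

2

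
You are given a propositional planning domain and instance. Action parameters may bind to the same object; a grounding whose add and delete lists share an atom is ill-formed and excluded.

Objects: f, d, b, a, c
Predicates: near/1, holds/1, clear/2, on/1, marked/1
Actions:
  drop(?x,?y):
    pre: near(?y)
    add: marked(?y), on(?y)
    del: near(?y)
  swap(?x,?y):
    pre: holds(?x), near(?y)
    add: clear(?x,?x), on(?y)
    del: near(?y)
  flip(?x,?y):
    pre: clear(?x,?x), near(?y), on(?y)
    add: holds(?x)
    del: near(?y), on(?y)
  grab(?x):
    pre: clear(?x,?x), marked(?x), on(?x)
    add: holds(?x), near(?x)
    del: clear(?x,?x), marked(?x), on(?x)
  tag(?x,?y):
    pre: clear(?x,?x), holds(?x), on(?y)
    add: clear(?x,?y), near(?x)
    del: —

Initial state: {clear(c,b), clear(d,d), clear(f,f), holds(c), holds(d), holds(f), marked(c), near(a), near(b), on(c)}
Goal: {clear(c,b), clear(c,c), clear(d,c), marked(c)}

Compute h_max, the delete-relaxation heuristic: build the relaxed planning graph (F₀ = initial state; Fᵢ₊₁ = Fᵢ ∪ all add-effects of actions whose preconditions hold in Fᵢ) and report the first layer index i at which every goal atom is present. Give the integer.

1

F0 = init (10 atoms)
F1 = F0 ∪ {clear(c,c), clear(d,c), clear(f,c), marked(a), marked(b), near(d), near(f), on(a), on(b)}  (19 atoms)
goal ⊆ F1  ⇒  h_max = 1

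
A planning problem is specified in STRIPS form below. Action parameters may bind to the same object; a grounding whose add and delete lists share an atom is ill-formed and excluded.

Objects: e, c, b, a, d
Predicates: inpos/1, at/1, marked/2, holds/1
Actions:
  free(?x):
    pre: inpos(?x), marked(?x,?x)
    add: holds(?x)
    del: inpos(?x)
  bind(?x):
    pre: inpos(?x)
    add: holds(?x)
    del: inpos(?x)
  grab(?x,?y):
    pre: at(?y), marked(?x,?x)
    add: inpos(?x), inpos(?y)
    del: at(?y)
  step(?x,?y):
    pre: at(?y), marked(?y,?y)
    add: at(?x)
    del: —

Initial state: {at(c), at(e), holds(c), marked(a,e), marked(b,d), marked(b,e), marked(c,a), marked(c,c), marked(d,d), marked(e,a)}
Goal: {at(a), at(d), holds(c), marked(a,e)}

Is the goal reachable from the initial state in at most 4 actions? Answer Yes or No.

1. step(a,c)  →  {at(a), at(c), at(e), holds(c), marked(a,e), marked(b,d), marked(b,e), marked(c,a), marked(c,c), marked(d,d), marked(e,a)}
2. step(d,c)  →  {at(a), at(c), at(d), at(e), holds(c), marked(a,e), marked(b,d), marked(b,e), marked(c,a), marked(c,c), marked(d,d), marked(e,a)}
optimal plan length = 2; 2 ≤ 4

Yes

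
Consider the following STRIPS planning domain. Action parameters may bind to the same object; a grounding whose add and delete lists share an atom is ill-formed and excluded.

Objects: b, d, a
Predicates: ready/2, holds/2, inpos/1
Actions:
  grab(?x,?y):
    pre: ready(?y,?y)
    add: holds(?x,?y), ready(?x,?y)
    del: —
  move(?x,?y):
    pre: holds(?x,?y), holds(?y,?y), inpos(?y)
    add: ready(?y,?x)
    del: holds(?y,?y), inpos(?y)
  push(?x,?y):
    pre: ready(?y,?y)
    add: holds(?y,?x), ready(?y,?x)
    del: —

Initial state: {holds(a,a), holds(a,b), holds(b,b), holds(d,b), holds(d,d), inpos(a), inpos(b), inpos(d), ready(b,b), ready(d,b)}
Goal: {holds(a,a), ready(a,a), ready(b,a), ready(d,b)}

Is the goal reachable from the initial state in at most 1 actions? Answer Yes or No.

No

1. move(a,b)  →  {holds(a,a), holds(a,b), holds(d,b), holds(d,d), inpos(a), inpos(d), ready(b,a), ready(b,b), ready(d,b)}
2. move(a,a)  →  {holds(a,b), holds(d,b), holds(d,d), inpos(d), ready(a,a), ready(b,a), ready(b,b), ready(d,b)}
3. grab(a,a)  →  {holds(a,a), holds(a,b), holds(d,b), holds(d,d), inpos(d), ready(a,a), ready(b,a), ready(b,b), ready(d,b)}
optimal plan length = 3; 3 > 1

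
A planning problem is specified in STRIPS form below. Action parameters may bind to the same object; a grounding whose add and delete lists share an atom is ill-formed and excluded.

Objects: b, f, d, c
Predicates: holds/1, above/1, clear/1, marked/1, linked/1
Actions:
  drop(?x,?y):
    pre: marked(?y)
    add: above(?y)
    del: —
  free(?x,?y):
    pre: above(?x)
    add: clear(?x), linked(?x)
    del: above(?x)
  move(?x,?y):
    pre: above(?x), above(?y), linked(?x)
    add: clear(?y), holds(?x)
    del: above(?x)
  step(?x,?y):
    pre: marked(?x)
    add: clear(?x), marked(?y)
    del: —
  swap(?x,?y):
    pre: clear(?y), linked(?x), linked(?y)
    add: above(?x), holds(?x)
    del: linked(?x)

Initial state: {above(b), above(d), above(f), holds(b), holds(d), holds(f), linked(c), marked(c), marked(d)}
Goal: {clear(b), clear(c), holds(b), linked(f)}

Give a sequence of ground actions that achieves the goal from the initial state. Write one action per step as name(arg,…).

1. free(b,b)  →  {above(d), above(f), clear(b), holds(b), holds(d), holds(f), linked(b), linked(c), marked(c), marked(d)}
2. free(f,b)  →  {above(d), clear(b), clear(f), holds(b), holds(d), holds(f), linked(b), linked(c), linked(f), marked(c), marked(d)}
3. step(c,b)  →  {above(d), clear(b), clear(c), clear(f), holds(b), holds(d), holds(f), linked(b), linked(c), linked(f), marked(b), marked(c), marked(d)}

free(b,b); free(f,b); step(c,b)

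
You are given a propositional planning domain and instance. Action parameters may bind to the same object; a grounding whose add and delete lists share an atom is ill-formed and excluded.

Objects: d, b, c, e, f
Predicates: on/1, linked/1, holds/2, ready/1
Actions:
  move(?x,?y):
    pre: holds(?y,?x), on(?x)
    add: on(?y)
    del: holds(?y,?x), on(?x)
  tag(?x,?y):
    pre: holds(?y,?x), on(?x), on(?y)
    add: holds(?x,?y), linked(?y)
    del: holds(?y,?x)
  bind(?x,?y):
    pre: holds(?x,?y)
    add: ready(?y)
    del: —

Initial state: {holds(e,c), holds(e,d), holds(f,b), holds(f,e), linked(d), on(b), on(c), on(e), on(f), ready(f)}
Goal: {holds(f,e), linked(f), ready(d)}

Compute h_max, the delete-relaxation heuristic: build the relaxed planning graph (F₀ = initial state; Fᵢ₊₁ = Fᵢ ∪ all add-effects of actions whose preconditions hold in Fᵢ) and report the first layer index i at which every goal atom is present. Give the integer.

F0 = init (10 atoms)
F1 = F0 ∪ {holds(b,f), holds(c,e), holds(e,f), linked(e), linked(f), ready(b), ready(c), ready(d), ready(e)}  (19 atoms)
goal ⊆ F1  ⇒  h_max = 1

1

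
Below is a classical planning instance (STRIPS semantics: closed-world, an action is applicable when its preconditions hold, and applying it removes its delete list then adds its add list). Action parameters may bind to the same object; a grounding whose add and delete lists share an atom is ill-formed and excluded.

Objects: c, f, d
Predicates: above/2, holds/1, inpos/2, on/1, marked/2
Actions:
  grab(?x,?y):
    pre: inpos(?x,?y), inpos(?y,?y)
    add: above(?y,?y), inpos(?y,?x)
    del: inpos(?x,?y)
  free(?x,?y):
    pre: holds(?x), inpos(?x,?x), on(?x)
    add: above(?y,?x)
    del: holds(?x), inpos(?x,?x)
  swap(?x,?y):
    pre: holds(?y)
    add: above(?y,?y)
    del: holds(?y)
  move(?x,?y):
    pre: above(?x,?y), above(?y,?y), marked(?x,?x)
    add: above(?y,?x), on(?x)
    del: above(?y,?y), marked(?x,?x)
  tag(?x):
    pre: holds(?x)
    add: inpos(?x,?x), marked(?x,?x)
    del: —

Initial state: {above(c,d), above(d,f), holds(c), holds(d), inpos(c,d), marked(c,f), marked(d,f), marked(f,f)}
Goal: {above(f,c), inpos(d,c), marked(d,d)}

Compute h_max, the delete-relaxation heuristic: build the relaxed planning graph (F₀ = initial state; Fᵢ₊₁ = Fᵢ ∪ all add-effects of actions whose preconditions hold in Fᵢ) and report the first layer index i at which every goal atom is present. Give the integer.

F0 = init (8 atoms)
F1 = F0 ∪ {above(c,c), above(d,d), inpos(c,c), inpos(d,d), marked(c,c), marked(d,d)}  (14 atoms)
F2 = F1 ∪ {above(d,c), inpos(d,c), on(c)}  (17 atoms)
F3 = F2 ∪ {above(f,c), on(d)}  (19 atoms)
goal ⊆ F3  ⇒  h_max = 3

3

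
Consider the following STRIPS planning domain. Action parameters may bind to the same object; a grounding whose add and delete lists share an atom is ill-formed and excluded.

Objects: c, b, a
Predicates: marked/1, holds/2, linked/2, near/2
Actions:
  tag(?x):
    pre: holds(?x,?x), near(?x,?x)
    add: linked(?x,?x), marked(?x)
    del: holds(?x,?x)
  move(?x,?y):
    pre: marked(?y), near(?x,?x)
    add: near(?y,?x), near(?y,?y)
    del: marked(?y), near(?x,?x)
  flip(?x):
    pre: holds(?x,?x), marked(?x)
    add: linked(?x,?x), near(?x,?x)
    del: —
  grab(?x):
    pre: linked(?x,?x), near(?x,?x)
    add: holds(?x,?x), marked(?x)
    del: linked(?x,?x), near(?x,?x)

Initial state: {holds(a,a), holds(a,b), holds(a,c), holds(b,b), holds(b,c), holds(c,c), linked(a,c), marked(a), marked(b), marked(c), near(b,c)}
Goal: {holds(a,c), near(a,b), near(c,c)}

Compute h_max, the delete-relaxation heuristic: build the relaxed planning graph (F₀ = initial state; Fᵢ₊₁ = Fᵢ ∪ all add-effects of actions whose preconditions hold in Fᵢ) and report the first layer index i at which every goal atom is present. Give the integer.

2

F0 = init (11 atoms)
F1 = F0 ∪ {linked(a,a), linked(b,b), linked(c,c), near(a,a), near(b,b), near(c,c)}  (17 atoms)
F2 = F1 ∪ {near(a,b), near(a,c), near(b,a), near(c,a), near(c,b)}  (22 atoms)
goal ⊆ F2  ⇒  h_max = 2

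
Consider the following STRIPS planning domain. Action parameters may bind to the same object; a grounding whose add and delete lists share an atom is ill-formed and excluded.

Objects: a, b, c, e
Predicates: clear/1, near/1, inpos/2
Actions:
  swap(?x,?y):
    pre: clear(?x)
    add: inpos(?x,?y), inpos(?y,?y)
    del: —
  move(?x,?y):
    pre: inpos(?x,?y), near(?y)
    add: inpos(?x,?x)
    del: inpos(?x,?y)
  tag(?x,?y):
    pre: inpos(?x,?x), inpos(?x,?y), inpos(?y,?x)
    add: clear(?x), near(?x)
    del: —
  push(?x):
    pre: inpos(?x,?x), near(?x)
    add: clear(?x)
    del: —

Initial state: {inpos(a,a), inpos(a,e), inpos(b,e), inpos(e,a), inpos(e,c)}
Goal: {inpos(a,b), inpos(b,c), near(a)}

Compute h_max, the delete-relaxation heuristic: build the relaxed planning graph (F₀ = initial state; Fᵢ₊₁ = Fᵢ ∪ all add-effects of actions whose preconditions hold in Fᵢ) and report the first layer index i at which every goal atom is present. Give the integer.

4

F0 = init (5 atoms)
F1 = F0 ∪ {clear(a), near(a)}  (7 atoms)
F2 = F1 ∪ {inpos(a,b), inpos(a,c), inpos(b,b), inpos(c,c), inpos(e,e)}  (12 atoms)
F3 = F2 ∪ {clear(b), clear(c), clear(e), near(b), near(c), near(e)}  (18 atoms)
F4 = F3 ∪ {inpos(b,a), inpos(b,c), inpos(c,a), inpos(c,b), inpos(c,e), inpos(e,b)}  (24 atoms)
goal ⊆ F4  ⇒  h_max = 4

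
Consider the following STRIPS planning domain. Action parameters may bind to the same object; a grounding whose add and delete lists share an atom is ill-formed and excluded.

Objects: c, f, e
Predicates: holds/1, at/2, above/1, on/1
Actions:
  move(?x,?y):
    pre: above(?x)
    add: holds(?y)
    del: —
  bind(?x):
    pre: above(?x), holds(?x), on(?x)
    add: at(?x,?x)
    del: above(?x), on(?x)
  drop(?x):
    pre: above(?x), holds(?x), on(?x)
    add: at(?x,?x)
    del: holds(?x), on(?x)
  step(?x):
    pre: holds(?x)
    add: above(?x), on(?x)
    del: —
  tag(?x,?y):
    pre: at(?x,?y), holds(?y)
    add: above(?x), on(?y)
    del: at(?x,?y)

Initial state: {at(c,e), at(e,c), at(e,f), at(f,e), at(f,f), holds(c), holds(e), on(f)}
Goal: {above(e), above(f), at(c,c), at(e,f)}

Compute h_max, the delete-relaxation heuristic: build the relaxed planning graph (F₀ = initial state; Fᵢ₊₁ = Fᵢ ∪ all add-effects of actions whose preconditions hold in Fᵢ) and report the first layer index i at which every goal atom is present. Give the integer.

2

F0 = init (8 atoms)
F1 = F0 ∪ {above(c), above(e), above(f), on(c), on(e)}  (13 atoms)
F2 = F1 ∪ {at(c,c), at(e,e), holds(f)}  (16 atoms)
goal ⊆ F2  ⇒  h_max = 2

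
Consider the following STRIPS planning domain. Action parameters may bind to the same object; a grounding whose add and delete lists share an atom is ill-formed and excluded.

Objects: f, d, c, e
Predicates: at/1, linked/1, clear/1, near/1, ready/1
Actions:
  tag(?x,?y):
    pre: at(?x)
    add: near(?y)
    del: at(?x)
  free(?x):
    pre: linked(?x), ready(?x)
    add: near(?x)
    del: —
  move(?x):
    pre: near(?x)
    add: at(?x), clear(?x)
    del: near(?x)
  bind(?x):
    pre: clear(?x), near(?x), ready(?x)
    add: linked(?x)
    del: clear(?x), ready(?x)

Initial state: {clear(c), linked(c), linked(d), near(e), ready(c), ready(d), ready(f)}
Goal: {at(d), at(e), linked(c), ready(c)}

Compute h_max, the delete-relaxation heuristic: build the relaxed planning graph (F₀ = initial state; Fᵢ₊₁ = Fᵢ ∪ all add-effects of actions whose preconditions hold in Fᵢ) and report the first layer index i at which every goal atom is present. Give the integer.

2

F0 = init (7 atoms)
F1 = F0 ∪ {at(e), clear(e), near(c), near(d)}  (11 atoms)
F2 = F1 ∪ {at(c), at(d), clear(d), near(f)}  (15 atoms)
goal ⊆ F2  ⇒  h_max = 2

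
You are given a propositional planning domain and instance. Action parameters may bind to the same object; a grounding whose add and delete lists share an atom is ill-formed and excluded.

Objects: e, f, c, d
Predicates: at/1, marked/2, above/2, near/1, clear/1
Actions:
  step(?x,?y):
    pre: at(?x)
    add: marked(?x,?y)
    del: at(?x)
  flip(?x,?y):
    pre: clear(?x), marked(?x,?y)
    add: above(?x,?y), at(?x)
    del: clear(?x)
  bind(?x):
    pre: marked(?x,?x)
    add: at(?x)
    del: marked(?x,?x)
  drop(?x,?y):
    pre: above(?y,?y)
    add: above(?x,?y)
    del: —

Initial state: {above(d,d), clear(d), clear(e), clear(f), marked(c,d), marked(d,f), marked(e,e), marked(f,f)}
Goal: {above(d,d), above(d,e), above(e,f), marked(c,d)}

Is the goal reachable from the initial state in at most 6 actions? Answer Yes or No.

Yes

1. flip(e,e)  →  {above(d,d), above(e,e), at(e), clear(d), clear(f), marked(c,d), marked(d,f), marked(e,e), marked(f,f)}
2. flip(f,f)  →  {above(d,d), above(e,e), above(f,f), at(e), at(f), clear(d), marked(c,d), marked(d,f), marked(e,e), marked(f,f)}
3. drop(e,f)  →  {above(d,d), above(e,e), above(e,f), above(f,f), at(e), at(f), clear(d), marked(c,d), marked(d,f), marked(e,e), marked(f,f)}
4. drop(d,e)  →  {above(d,d), above(d,e), above(e,e), above(e,f), above(f,f), at(e), at(f), clear(d), marked(c,d), marked(d,f), marked(e,e), marked(f,f)}
optimal plan length = 4; 4 ≤ 6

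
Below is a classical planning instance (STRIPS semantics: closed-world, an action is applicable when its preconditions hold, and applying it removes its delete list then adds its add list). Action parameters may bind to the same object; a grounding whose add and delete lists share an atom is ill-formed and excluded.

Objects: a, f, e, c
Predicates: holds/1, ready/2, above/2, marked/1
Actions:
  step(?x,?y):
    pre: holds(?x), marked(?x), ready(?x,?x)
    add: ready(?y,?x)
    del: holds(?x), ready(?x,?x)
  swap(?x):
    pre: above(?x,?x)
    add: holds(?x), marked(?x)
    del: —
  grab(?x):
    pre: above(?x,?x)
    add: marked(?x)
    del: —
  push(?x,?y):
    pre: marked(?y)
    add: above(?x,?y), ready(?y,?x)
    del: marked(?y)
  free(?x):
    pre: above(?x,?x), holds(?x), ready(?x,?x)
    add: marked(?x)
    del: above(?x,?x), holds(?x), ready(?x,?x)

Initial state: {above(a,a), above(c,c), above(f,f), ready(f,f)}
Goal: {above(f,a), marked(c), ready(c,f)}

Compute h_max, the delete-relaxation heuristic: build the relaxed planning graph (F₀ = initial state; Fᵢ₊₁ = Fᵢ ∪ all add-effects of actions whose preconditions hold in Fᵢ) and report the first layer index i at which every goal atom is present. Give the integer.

2

F0 = init (4 atoms)
F1 = F0 ∪ {holds(a), holds(c), holds(f), marked(a), marked(c), marked(f)}  (10 atoms)
F2 = F1 ∪ {above(a,c), above(a,f), above(c,a), above(c,f), above(e,a), above(e,c), above(e,f), above(f,a), above(f,c), ready(a,a), ready(a,c), ready(a,e), ready(a,f), ready(c,a), ready(c,c), ready(c,e), ready(c,f), ready(e,f), ready(f,a), ready(f,c), ready(f,e)}  (31 atoms)
goal ⊆ F2  ⇒  h_max = 2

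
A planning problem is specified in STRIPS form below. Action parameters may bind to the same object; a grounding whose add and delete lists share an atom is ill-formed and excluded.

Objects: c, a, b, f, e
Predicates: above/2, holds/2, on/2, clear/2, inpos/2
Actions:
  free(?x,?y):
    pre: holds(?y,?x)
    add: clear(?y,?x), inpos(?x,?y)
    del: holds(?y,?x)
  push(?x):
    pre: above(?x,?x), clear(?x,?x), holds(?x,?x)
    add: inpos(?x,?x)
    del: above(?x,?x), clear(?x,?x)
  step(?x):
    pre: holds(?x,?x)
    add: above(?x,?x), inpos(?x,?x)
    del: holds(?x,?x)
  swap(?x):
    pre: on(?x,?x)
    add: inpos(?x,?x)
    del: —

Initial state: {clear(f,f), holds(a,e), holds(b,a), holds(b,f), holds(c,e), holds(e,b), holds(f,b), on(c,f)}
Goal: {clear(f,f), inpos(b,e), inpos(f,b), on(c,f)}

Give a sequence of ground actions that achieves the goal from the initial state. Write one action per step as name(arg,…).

free(b,e); free(f,b)

1. free(b,e)  →  {clear(e,b), clear(f,f), holds(a,e), holds(b,a), holds(b,f), holds(c,e), holds(f,b), inpos(b,e), on(c,f)}
2. free(f,b)  →  {clear(b,f), clear(e,b), clear(f,f), holds(a,e), holds(b,a), holds(c,e), holds(f,b), inpos(b,e), inpos(f,b), on(c,f)}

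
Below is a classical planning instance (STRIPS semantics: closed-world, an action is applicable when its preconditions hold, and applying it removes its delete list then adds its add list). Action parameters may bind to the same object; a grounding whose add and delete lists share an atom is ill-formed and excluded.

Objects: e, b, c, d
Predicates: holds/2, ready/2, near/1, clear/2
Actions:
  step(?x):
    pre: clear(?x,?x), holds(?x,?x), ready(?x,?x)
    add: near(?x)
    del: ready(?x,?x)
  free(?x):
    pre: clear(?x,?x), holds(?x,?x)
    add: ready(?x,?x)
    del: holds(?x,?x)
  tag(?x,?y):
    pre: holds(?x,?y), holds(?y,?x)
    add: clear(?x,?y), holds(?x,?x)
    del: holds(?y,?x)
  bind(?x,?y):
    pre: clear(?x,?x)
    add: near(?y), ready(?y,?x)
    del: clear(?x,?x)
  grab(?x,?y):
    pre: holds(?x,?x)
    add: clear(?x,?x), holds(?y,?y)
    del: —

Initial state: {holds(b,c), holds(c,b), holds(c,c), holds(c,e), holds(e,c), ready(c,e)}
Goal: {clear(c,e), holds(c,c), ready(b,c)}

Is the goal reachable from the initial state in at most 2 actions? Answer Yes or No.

No

1. tag(c,e)  →  {clear(c,e), holds(b,c), holds(c,b), holds(c,c), holds(c,e), ready(c,e)}
2. grab(c,e)  →  {clear(c,c), clear(c,e), holds(b,c), holds(c,b), holds(c,c), holds(c,e), holds(e,e), ready(c,e)}
3. bind(c,b)  →  {clear(c,e), holds(b,c), holds(c,b), holds(c,c), holds(c,e), holds(e,e), near(b), ready(b,c), ready(c,e)}
optimal plan length = 3; 3 > 2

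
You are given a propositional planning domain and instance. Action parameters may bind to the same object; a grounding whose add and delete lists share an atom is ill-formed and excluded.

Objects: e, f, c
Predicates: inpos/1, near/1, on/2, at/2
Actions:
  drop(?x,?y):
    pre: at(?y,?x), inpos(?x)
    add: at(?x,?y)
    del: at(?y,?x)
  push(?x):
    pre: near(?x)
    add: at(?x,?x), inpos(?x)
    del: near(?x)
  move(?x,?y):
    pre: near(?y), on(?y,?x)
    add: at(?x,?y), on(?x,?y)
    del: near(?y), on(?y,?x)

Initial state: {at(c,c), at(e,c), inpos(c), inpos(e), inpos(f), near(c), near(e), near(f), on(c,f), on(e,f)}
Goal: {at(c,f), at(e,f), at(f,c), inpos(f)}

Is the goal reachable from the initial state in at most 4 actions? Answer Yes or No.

1. move(f,e)  →  {at(c,c), at(e,c), at(f,e), inpos(c), inpos(e), inpos(f), near(c), near(f), on(c,f), on(f,e)}
2. drop(e,f)  →  {at(c,c), at(e,c), at(e,f), inpos(c), inpos(e), inpos(f), near(c), near(f), on(c,f), on(f,e)}
3. move(f,c)  →  {at(c,c), at(e,c), at(e,f), at(f,c), inpos(c), inpos(e), inpos(f), near(f), on(f,c), on(f,e)}
4. move(c,f)  →  {at(c,c), at(c,f), at(e,c), at(e,f), at(f,c), inpos(c), inpos(e), inpos(f), on(c,f), on(f,e)}
optimal plan length = 4; 4 ≤ 4

Yes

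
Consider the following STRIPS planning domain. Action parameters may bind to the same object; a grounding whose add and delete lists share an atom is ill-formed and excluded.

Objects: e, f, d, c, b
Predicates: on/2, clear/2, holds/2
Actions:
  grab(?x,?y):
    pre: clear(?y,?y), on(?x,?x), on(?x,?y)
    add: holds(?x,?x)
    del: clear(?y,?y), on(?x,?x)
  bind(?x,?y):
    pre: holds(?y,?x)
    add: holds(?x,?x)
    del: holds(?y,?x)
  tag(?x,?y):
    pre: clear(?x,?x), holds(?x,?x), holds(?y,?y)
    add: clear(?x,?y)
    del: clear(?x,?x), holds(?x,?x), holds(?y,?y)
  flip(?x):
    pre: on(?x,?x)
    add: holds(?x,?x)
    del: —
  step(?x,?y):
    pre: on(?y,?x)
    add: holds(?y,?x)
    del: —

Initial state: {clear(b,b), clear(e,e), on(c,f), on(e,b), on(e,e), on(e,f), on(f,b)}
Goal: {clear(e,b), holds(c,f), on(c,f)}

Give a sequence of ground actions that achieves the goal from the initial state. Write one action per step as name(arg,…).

grab(e,b); step(f,c); step(b,e); bind(b,e); tag(e,b)

1. grab(e,b)  →  {clear(e,e), holds(e,e), on(c,f), on(e,b), on(e,f), on(f,b)}
2. step(f,c)  →  {clear(e,e), holds(c,f), holds(e,e), on(c,f), on(e,b), on(e,f), on(f,b)}
3. step(b,e)  →  {clear(e,e), holds(c,f), holds(e,b), holds(e,e), on(c,f), on(e,b), on(e,f), on(f,b)}
4. bind(b,e)  →  {clear(e,e), holds(b,b), holds(c,f), holds(e,e), on(c,f), on(e,b), on(e,f), on(f,b)}
5. tag(e,b)  →  {clear(e,b), holds(c,f), on(c,f), on(e,b), on(e,f), on(f,b)}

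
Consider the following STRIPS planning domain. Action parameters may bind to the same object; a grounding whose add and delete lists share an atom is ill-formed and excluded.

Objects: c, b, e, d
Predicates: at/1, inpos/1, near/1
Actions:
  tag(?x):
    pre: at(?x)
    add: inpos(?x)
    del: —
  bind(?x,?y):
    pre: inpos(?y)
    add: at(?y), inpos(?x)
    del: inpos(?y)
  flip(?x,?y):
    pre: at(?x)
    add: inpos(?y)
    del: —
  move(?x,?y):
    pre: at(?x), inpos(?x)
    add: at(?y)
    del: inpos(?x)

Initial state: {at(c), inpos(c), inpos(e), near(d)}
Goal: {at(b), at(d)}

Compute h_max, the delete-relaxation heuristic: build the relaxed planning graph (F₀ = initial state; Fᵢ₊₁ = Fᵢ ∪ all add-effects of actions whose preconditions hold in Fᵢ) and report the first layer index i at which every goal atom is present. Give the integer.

1

F0 = init (4 atoms)
F1 = F0 ∪ {at(b), at(d), at(e), inpos(b), inpos(d)}  (9 atoms)
goal ⊆ F1  ⇒  h_max = 1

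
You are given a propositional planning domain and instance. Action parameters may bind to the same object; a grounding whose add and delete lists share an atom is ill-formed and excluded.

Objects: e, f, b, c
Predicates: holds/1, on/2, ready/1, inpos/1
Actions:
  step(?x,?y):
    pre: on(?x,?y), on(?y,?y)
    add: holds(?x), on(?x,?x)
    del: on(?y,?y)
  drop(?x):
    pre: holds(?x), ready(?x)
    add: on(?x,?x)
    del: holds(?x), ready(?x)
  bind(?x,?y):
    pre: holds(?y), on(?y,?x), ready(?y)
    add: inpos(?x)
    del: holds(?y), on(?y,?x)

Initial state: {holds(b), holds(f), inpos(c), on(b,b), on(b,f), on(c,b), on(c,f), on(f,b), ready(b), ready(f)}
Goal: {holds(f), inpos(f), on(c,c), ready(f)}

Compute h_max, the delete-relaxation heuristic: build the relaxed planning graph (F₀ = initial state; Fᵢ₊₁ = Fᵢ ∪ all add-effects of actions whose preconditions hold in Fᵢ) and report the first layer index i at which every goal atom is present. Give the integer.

1

F0 = init (10 atoms)
F1 = F0 ∪ {holds(c), inpos(b), inpos(f), on(c,c), on(f,f)}  (15 atoms)
goal ⊆ F1  ⇒  h_max = 1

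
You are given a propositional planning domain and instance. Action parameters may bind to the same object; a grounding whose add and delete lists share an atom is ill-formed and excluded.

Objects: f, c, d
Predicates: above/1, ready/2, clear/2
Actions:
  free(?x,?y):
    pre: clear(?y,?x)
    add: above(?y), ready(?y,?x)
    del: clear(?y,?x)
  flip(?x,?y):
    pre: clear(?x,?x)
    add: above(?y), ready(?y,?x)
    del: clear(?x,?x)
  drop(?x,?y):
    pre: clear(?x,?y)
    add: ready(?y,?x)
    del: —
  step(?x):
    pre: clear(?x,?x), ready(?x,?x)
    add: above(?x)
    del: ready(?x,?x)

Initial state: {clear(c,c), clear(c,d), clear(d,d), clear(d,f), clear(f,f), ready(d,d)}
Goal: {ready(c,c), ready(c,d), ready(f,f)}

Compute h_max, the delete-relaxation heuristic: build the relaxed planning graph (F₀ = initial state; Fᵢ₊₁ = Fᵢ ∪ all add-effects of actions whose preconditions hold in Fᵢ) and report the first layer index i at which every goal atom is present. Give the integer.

1

F0 = init (6 atoms)
F1 = F0 ∪ {above(c), above(d), above(f), ready(c,c), ready(c,d), ready(c,f), ready(d,c), ready(d,f), ready(f,c), ready(f,d), ready(f,f)}  (17 atoms)
goal ⊆ F1  ⇒  h_max = 1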